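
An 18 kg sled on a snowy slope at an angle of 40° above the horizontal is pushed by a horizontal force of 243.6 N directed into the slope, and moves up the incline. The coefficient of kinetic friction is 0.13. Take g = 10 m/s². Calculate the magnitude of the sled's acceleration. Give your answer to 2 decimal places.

1.81 m/s²

The horizontal push has components F cos 40° = 243.6 × 0.7660 = 186.598 N up the incline and F sin 40° = 243.6 × 0.6428 = 156.586 N pressing into the surface.
The normal force is therefore N = mg cos 40° + F sin 40° = 137.880 + 156.586 = 294.466 N, and kinetic friction down the slope is μN = 0.13 × 294.466 = 38.281 N.
Along the incline: F cos 40° − mg sin 40° − μN = ma, so 186.598 − 115.704 − 38.281 = 18 a, giving a = 1.8118 m/s².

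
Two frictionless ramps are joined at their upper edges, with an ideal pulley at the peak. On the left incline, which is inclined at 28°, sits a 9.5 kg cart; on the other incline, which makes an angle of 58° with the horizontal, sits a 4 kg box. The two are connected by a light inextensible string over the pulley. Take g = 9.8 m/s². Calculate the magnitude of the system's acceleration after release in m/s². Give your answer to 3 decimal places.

0.775 m/s²

Resolve each weight along its own incline: the 9.5 kg mass has component 9.5 × 9.8 × sin 28° = 43.708 N down its slope, and the 4 kg mass has 4 × 9.8 × sin 58° = 33.243 N down its slope.
The 9.5 kg side's 43.708 N exceeds the other side's 33.243 N, so that mass slides down and the 4 kg mass slides up. Taking that direction as positive, Newton's second law for the whole system gives 43.708 − 33.243 = (9.5 + 4) a, so a = 10.465 / 13.5 = 0.7752 m/s².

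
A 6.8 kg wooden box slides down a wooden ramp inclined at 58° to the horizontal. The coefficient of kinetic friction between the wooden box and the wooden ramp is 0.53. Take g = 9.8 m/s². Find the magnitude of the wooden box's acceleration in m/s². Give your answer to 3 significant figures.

Resolving the weight along the incline: the component pulling the wooden box down the slope is mg sin 58° = 6.8 × 9.8 × 0.8480 = 56.511 N, and the normal force is N = mg cos 58° = 6.8 × 9.8 × 0.5299 = 35.313 N.
Kinetic friction acts up the slope with magnitude f = μN = 0.53 × 35.313 = 18.716 N.
Net force along the incline is 56.511 − 18.716 = 37.795 N, so a = 37.795 / 6.8 = 5.5581 m/s².

5.56 m/s²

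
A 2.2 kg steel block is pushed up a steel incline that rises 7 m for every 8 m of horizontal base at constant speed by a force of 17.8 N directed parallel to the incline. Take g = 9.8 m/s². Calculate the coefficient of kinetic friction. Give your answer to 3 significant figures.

0.222

At constant speed ΣF = 0 along the incline. The applied 17.8 N acts up the slope; the weight component mg sin 41.19° = 14.197 N and kinetic friction μN both act down the slope.
So 17.8 = 14.197 + μ × 16.226, giving μ = (17.8 − 14.197) / 16.226 = 0.2221.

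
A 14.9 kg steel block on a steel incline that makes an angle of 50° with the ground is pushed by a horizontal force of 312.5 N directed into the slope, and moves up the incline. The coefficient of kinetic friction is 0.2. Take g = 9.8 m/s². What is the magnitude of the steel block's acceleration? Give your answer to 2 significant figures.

The horizontal push has components F cos 50° = 312.5 × 0.6428 = 200.875 N up the incline and F sin 50° = 312.5 × 0.7660 = 239.375 N pressing into the surface.
The normal force is therefore N = mg cos 50° + F sin 50° = 93.862 + 239.375 = 333.237 N, and kinetic friction down the slope is μN = 0.2 × 333.237 = 66.647 N.
Along the incline: F cos 50° − mg sin 50° − μN = ma, so 200.875 − 111.851 − 66.647 = 14.9 a, giving a = 1.5018 m/s².

1.5 m/s²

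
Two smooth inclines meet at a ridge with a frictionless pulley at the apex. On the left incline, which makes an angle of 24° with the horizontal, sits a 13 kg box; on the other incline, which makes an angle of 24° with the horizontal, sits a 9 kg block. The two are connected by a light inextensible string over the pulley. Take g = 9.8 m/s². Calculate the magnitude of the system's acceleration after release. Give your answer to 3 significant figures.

0.725 m/s²

Resolve each weight along its own incline: the 13 kg mass has component 13 × 9.8 × sin 24° = 51.818 N down its slope, and the 9 kg mass has 9 × 9.8 × sin 24° = 35.874 N down its slope.
The 13 kg side's 51.818 N exceeds the other side's 35.874 N, so that mass slides down and the 9 kg mass slides up. Taking that direction as positive, Newton's second law for the whole system gives 51.818 − 35.874 = (13 + 9) a, so a = 15.944 / 22 = 0.7247 m/s².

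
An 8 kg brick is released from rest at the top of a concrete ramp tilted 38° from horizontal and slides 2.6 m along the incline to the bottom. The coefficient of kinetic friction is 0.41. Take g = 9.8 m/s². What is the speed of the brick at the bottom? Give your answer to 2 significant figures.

The weight component along the incline is mg sin 38° = 48.268 N and the normal force is N = mg cos 38° = 61.780 N.
Friction up the slope is f = μN = 0.41 × 61.780 = 25.330 N, so the net downslope force is 48.268 − 25.330 = 22.938 N and a = 22.938 / 8 = 2.8672 m/s².
Starting from rest over a distance of 2.6 m, v² = 2aL = 2 × 2.8672 × 2.6 = 14.9094, so v = 3.8613 m/s.

3.9 m/s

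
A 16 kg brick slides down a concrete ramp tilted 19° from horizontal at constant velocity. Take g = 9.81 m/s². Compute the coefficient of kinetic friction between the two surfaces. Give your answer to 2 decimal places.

0.34

At constant velocity the net force along the incline is zero: mg sin 19° = μ mg cos 19°.
So μ = tan 19° = 0.3256 / 0.9455 = 0.3444.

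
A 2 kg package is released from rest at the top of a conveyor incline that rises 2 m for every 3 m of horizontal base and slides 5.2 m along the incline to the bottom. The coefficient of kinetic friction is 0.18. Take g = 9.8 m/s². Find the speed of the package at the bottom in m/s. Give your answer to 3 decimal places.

6.424 m/s

The weight component along the incline is mg sin 33.69° = 10.872 N and the normal force is N = mg cos 33.69° = 16.308 N.
Friction up the slope is f = μN = 0.18 × 16.308 = 2.935 N, so the net downslope force is 10.872 − 2.935 = 7.937 N and a = 7.937 / 2 = 3.9685 m/s².
Starting from rest over a distance of 5.2 m, v² = 2aL = 2 × 3.9685 × 5.2 = 41.2724, so v = 6.4244 m/s.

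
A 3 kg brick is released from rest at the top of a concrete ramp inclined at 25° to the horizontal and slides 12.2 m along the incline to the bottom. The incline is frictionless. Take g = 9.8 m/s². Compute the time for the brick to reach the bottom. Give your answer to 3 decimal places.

2.427 s

The weight component along the incline is mg sin 25° = 12.425 N and the normal force is N = mg cos 25° = 26.645 N.
With no friction, a = g sin 25° = 4.1417 m/s².
Starting from rest, L = ½at², so t = √(2L/a) = √(2 × 12.2 / 4.1417) = 2.4272 s.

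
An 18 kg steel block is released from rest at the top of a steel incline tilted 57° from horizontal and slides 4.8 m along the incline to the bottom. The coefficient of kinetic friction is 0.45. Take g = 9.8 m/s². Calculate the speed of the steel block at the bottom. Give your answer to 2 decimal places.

The weight component along the incline is mg sin 57° = 147.941 N and the normal force is N = mg cos 57° = 96.074 N.
Friction up the slope is f = μN = 0.45 × 96.074 = 43.233 N, so the net downslope force is 147.941 − 43.233 = 104.708 N and a = 104.708 / 18 = 5.8171 m/s².
Starting from rest over a distance of 4.8 m, v² = 2aL = 2 × 5.8171 × 4.8 = 55.8442, so v = 7.4729 m/s.

7.47 m/s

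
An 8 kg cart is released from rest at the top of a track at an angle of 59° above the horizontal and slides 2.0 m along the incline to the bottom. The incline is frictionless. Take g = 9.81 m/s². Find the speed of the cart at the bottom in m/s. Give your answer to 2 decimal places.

5.80 m/s

The weight component along the incline is mg sin 59° = 67.270 N and the normal force is N = mg cos 59° = 40.420 N.
With no friction, a = g sin 59° = 8.4088 m/s².
Starting from rest over a distance of 2.0 m, v² = 2aL = 2 × 8.4088 × 2.0 = 33.6352, so v = 5.7996 m/s.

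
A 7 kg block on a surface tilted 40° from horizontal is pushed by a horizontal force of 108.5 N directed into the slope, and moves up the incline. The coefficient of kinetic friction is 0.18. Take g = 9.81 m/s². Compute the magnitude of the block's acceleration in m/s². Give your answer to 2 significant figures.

The horizontal push has components F cos 40° = 108.5 × 0.7660 = 83.111 N up the incline and F sin 40° = 108.5 × 0.6428 = 69.744 N pressing into the surface.
The normal force is therefore N = mg cos 40° + F sin 40° = 52.601 + 69.744 = 122.345 N, and kinetic friction down the slope is μN = 0.18 × 122.345 = 22.022 N.
Along the incline: F cos 40° − mg sin 40° − μN = ma, so 83.111 − 44.141 − 22.022 = 7 a, giving a = 2.4211 m/s².

2.4 m/s²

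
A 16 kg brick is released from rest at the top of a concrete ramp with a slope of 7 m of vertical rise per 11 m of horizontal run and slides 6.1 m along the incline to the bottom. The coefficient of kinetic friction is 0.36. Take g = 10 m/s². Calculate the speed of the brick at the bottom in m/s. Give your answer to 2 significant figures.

The weight component along the incline is mg sin 32.47° = 85.900 N and the normal force is N = mg cos 32.47° = 134.986 N.
Friction up the slope is f = μN = 0.36 × 134.986 = 48.595 N, so the net downslope force is 85.900 − 48.595 = 37.305 N and a = 37.305 / 16 = 2.3316 m/s².
Starting from rest over a distance of 6.1 m, v² = 2aL = 2 × 2.3316 × 6.1 = 28.4455, so v = 5.3334 m/s.

5.3 m/s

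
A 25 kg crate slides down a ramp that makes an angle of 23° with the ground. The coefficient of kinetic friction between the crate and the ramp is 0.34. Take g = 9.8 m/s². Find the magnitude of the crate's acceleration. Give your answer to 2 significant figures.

0.76 m/s²

Resolving the weight along the incline: the component pulling the crate down the slope is mg sin 23° = 25 × 9.8 × 0.3907 = 95.722 N, and the normal force is N = mg cos 23° = 25 × 9.8 × 0.9205 = 225.523 N.
Kinetic friction acts up the slope with magnitude f = μN = 0.34 × 225.523 = 76.678 N.
Net force along the incline is 95.722 − 76.678 = 19.044 N, so a = 19.044 / 25 = 0.7618 m/s².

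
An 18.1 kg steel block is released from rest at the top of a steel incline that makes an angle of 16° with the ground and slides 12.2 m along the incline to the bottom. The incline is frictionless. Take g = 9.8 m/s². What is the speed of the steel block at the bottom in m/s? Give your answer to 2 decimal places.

The weight component along the incline is mg sin 16° = 48.893 N and the normal force is N = mg cos 16° = 170.509 N.
With no friction, a = g sin 16° = 2.7012 m/s².
Starting from rest over a distance of 12.2 m, v² = 2aL = 2 × 2.7012 × 12.2 = 65.9093, so v = 8.1185 m/s.

8.12 m/s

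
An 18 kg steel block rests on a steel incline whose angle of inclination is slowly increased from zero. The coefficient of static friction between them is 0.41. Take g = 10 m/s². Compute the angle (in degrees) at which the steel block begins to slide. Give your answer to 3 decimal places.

22.294°

At the threshold of sliding, static friction is at its maximum μ_s N and exactly balances the weight component along the incline: mg sin θ = μ_s mg cos θ.
Hence tan θ = μ_s = 0.41, so θ = arctan(0.41) = 22.2936°.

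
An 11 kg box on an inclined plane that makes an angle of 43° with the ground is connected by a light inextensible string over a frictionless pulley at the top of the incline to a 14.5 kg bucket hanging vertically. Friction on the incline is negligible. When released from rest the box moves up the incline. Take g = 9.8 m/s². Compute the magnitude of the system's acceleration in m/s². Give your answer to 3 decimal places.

2.689 m/s²

For the box on the incline: the weight component along the slope is m₁g sin 43° = 11 × 9.8 × 0.6820 = 73.520 N and the normal force is N = m₁g cos 43° = 78.840 N.
Newton's second law for the box (up-slope positive): T − 73.520 = 11 a. For the hanging bucket (downward positive): 14.5 × 9.8 − T = 14.5 a.
Adding the two equations eliminates T: 68.580 = 25.5 a, so a = 2.6894 m/s².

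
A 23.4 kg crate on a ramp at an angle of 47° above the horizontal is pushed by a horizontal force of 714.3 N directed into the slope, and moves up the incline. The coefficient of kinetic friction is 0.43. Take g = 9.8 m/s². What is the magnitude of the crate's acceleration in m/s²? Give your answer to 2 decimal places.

1.18 m/s²

The horizontal push has components F cos 47° = 714.3 × 0.6820 = 487.153 N up the incline and F sin 47° = 714.3 × 0.7314 = 522.439 N pressing into the surface.
The normal force is therefore N = mg cos 47° + F sin 47° = 156.396 + 522.439 = 678.835 N, and kinetic friction down the slope is μN = 0.43 × 678.835 = 291.899 N.
Along the incline: F cos 47° − mg sin 47° − μN = ma, so 487.153 − 167.725 − 291.899 = 23.4 a, giving a = 1.1765 m/s².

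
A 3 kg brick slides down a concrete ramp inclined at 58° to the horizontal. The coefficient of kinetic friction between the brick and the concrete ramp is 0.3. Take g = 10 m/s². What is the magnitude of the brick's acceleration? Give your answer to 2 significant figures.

Resolving the weight along the incline: the component pulling the brick down the slope is mg sin 58° = 3 × 10 × 0.8480 = 25.440 N, and the normal force is N = mg cos 58° = 3 × 10 × 0.5299 = 15.897 N.
Kinetic friction acts up the slope with magnitude f = μN = 0.3 × 15.897 = 4.769 N.
Net force along the incline is 25.440 − 4.769 = 20.671 N, so a = 20.671 / 3 = 6.8903 m/s².

6.9 m/s²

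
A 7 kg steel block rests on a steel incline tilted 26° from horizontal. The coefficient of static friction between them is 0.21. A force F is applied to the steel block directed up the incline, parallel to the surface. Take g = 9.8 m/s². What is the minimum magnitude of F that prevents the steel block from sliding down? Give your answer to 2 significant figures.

The normal force is N = mg cos 26° = 61.657 N. With F at its minimum the steel block is on the verge of sliding down, so static friction is at its maximum μ_s N = 0.21 × 61.657 = 12.948 N and acts up the slope.
Equilibrium along the incline: F + μ_s N = mg sin 26°, so F = 30.072 − 12.948 = 17.124 N.

17 N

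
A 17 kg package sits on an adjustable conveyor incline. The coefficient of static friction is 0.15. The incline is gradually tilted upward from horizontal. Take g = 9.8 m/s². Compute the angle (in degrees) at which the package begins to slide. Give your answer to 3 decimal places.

At the threshold of sliding, static friction is at its maximum μ_s N and exactly balances the weight component along the incline: mg sin θ = μ_s mg cos θ.
Hence tan θ = μ_s = 0.15, so θ = arctan(0.15) = 8.5308°.

8.531°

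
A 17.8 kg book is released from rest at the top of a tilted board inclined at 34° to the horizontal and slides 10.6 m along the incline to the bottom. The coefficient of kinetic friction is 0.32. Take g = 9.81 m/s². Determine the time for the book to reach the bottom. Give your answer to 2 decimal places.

2.71 s

The weight component along the incline is mg sin 34° = 97.645 N and the normal force is N = mg cos 34° = 144.765 N.
Friction up the slope is f = μN = 0.32 × 144.765 = 46.325 N, so the net downslope force is 97.645 − 46.325 = 51.320 N and a = 51.320 / 17.8 = 2.8831 m/s².
Starting from rest, L = ½at², so t = √(2L/a) = √(2 × 10.6 / 2.8831) = 2.7117 s.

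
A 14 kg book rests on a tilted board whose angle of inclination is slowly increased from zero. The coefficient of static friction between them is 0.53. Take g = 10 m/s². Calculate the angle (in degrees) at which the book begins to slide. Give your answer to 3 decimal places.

At the threshold of sliding, static friction is at its maximum μ_s N and exactly balances the weight component along the incline: mg sin θ = μ_s mg cos θ.
Hence tan θ = μ_s = 0.53, so θ = arctan(0.53) = 27.9236°.

27.924°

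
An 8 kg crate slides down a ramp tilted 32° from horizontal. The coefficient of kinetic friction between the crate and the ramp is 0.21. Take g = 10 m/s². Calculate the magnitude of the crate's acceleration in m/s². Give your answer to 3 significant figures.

Resolving the weight along the incline: the component pulling the crate down the slope is mg sin 32° = 8 × 10 × 0.5299 = 42.392 N, and the normal force is N = mg cos 32° = 8 × 10 × 0.8480 = 67.840 N.
Kinetic friction acts up the slope with magnitude f = μN = 0.21 × 67.840 = 14.246 N.
Net force along the incline is 42.392 − 14.246 = 28.146 N, so a = 28.146 / 8 = 3.5183 m/s².

3.52 m/s²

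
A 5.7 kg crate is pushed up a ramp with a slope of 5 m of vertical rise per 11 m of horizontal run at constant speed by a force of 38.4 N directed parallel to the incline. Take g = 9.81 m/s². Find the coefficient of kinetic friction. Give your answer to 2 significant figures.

0.30

At constant speed ΣF = 0 along the incline. The applied 38.4 N acts up the slope; the weight component mg sin 24.44° = 23.139 N and kinetic friction μN both act down the slope.
So 38.4 = 23.139 + μ × 50.905, giving μ = (38.4 − 23.139) / 50.905 = 0.2998.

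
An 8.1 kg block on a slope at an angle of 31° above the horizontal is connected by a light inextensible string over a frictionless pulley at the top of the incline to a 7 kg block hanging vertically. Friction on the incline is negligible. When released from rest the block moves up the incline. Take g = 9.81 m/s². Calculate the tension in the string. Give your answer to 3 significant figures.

55.8 N

For the block on the incline: the weight component along the slope is m₁g sin 31° = 8.1 × 9.81 × 0.5150 = 40.922 N and the normal force is N = m₁g cos 31° = 68.111 N.
Newton's second law for the block (up-slope positive): T − 40.922 = 8.1 a. For the hanging block (downward positive): 7 × 9.81 − T = 7 a.
Adding the two equations eliminates T: 27.748 = 15.1 a, so a = 1.8376 m/s².
Then from the hanging block's equation, T = 7 × (9.81 − 1.8376) = 55.807 N.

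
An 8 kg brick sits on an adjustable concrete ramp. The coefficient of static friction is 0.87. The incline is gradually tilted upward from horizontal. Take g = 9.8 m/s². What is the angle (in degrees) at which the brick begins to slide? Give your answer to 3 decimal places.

41.023°

At the threshold of sliding, static friction is at its maximum μ_s N and exactly balances the weight component along the incline: mg sin θ = μ_s mg cos θ.
Hence tan θ = μ_s = 0.87, so θ = arctan(0.87) = 41.0233°.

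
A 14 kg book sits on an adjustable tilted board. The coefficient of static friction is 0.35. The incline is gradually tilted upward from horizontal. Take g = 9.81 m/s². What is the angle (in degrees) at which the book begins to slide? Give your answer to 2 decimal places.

At the threshold of sliding, static friction is at its maximum μ_s N and exactly balances the weight component along the incline: mg sin θ = μ_s mg cos θ.
Hence tan θ = μ_s = 0.35, so θ = arctan(0.35) = 19.2900°.

19.29°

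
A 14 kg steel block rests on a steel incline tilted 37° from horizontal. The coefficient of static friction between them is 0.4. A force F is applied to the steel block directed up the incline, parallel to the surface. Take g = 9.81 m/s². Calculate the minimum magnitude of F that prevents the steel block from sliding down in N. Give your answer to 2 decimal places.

The normal force is N = mg cos 37° = 109.685 N. With F at its minimum the steel block is on the verge of sliding down, so static friction is at its maximum μ_s N = 0.4 × 109.685 = 43.874 N and acts up the slope.
Equilibrium along the incline: F + μ_s N = mg sin 37°, so F = 82.653 − 43.874 = 38.779 N.

38.78 N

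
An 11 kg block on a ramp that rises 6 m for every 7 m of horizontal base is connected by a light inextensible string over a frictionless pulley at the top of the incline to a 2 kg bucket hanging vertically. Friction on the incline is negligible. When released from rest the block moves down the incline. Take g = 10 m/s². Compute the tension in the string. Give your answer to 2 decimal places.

27.94 N

For the block on the incline: the weight component along the slope is m₁g sin 40.60° = 11 × 10 × 0.6508 = 71.588 N and the normal force is N = m₁g cos 40.60° = 83.518 N.
Newton's second law for the block (down-slope positive): 71.588 − T = 11 a. For the hanging bucket (upward positive): T − 2 × 10 = 2 a.
Adding the two equations eliminates T: 51.588 = 13 a, so a = 3.9683 m/s².
Then from the hanging bucket's equation, T = 2 × (10 + 3.9683) = 27.937 N.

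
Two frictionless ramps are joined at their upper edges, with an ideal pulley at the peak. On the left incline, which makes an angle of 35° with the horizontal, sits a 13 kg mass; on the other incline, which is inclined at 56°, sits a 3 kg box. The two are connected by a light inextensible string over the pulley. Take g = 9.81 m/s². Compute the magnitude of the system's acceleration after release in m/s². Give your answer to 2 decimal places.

3.05 m/s²

Resolve each weight along its own incline: the 13 kg mass has component 13 × 9.81 × sin 35° = 73.148 N down its slope, and the 3 kg mass has 3 × 9.81 × sin 56° = 24.399 N down its slope.
The 13 kg side's 73.148 N exceeds the other side's 24.399 N, so that mass slides down and the 3 kg mass slides up. Taking that direction as positive, Newton's second law for the whole system gives 73.148 − 24.399 = (13 + 3) a, so a = 48.749 / 16 = 3.0468 m/s².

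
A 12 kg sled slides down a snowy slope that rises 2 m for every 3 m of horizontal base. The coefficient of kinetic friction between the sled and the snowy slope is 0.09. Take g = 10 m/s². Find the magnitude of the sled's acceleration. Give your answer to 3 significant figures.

Resolving the weight along the incline: the component pulling the sled down the slope is mg sin 33.69° = 12 × 10 × 0.5547 = 66.564 N, and the normal force is N = mg cos 33.69° = 12 × 10 × 0.8321 = 99.852 N.
Kinetic friction acts up the slope with magnitude f = μN = 0.09 × 99.852 = 8.987 N.
Net force along the incline is 66.564 − 8.987 = 57.577 N, so a = 57.577 / 12 = 4.7981 m/s².

4.80 m/s²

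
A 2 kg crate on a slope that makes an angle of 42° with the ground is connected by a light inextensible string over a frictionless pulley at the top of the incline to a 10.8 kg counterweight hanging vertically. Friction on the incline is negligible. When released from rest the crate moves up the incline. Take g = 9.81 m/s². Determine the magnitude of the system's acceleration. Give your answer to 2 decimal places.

7.25 m/s²

For the crate on the incline: the weight component along the slope is m₁g sin 42° = 2 × 9.81 × 0.6691 = 13.128 N and the normal force is N = m₁g cos 42° = 14.581 N.
Newton's second law for the crate (up-slope positive): T − 13.128 = 2 a. For the hanging counterweight (downward positive): 10.8 × 9.81 − T = 10.8 a.
Adding the two equations eliminates T: 92.820 = 12.8 a, so a = 7.2516 m/s².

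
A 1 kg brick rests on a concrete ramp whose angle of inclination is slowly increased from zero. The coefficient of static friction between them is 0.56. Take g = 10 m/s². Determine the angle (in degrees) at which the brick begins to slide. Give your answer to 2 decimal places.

29.25°

At the threshold of sliding, static friction is at its maximum μ_s N and exactly balances the weight component along the incline: mg sin θ = μ_s mg cos θ.
Hence tan θ = μ_s = 0.56, so θ = arctan(0.56) = 29.2488°.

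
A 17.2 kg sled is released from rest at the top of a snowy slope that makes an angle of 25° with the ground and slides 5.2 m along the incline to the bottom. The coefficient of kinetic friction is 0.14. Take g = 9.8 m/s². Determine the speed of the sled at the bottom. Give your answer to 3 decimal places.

The weight component along the incline is mg sin 25° = 71.237 N and the normal force is N = mg cos 25° = 152.767 N.
Friction up the slope is f = μN = 0.14 × 152.767 = 21.387 N, so the net downslope force is 71.237 − 21.387 = 49.850 N and a = 49.850 / 17.2 = 2.8983 m/s².
Starting from rest over a distance of 5.2 m, v² = 2aL = 2 × 2.8983 × 5.2 = 30.1423, so v = 5.4902 m/s.

5.490 m/s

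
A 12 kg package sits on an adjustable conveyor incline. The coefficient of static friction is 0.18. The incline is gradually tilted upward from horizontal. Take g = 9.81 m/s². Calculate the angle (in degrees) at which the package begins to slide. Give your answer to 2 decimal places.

At the threshold of sliding, static friction is at its maximum μ_s N and exactly balances the weight component along the incline: mg sin θ = μ_s mg cos θ.
Hence tan θ = μ_s = 0.18, so θ = arctan(0.18) = 10.2040°.

10.20°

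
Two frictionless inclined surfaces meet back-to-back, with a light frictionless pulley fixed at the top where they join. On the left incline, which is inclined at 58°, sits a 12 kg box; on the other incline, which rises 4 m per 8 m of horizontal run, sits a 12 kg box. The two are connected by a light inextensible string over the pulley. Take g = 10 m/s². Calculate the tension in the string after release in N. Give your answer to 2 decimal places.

Resolve each weight along its own incline: the 12 kg mass has component 12 × 10 × sin 58° = 101.766 N down its slope, and the 12 kg mass has 12 × 10 × sin 26.57° = 53.666 N down its slope.
The 12 kg side's 101.766 N exceeds the other side's 53.666 N, so that mass slides down and the 12 kg mass slides up. Taking that direction as positive, Newton's second law for the whole system gives 101.766 − 53.666 = (12 + 12) a, so a = 48.100 / 24 = 2.0042 m/s².
For the 12 kg mass (up-slope positive): T − 53.666 = 12 × 2.0042, so T = 77.716 N.

77.72 N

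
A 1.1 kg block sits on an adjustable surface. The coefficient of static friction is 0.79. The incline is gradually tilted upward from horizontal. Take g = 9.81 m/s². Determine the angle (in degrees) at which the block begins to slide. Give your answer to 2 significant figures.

At the threshold of sliding, static friction is at its maximum μ_s N and exactly balances the weight component along the incline: mg sin θ = μ_s mg cos θ.
Hence tan θ = μ_s = 0.79, so θ = arctan(0.79) = 38.3087°.

38°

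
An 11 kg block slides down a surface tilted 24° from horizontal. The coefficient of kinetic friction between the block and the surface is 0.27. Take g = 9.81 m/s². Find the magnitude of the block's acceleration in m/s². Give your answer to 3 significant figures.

Resolving the weight along the incline: the component pulling the block down the slope is mg sin 24° = 11 × 9.81 × 0.4067 = 43.887 N, and the normal force is N = mg cos 24° = 11 × 9.81 × 0.9135 = 98.576 N.
Kinetic friction acts up the slope with magnitude f = μN = 0.27 × 98.576 = 26.616 N.
Net force along the incline is 43.887 − 26.616 = 17.271 N, so a = 17.271 / 11 = 1.5701 m/s².

1.57 m/s²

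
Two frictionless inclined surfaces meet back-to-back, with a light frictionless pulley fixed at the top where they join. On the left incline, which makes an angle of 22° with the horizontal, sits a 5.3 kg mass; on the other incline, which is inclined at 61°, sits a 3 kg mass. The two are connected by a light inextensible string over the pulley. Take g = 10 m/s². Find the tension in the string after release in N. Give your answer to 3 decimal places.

23.931 N

Resolve each weight along its own incline: the 5.3 kg mass has component 5.3 × 10 × sin 22° = 19.854 N down its slope, and the 3 kg mass has 3 × 10 × sin 61° = 26.239 N down its slope.
The 3 kg side's 26.239 N exceeds the other side's 19.854 N, so that mass slides down and the 5.3 kg mass slides up. Taking that direction as positive, Newton's second law for the whole system gives 26.239 − 19.854 = (5.3 + 3) a, so a = 6.385 / 8.3 = 0.7693 m/s².
For the 5.3 kg mass (up-slope positive): T − 19.854 = 5.3 × 0.7693, so T = 23.931 N.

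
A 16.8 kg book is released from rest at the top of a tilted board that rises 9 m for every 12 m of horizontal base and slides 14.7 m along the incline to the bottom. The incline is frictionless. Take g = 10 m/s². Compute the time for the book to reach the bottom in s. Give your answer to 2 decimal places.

The weight component along the incline is mg sin 36.87° = 100.800 N and the normal force is N = mg cos 36.87° = 134.400 N.
With no friction, a = g sin 36.87° = 6.0000 m/s².
Starting from rest, L = ½at², so t = √(2L/a) = √(2 × 14.7 / 6.0000) = 2.2136 s.

2.21 s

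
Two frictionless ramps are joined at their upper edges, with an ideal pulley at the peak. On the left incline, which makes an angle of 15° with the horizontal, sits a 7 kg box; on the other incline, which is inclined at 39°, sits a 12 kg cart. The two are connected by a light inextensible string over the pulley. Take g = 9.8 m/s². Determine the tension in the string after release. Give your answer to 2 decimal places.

Resolve each weight along its own incline: the 7 kg mass has component 7 × 9.8 × sin 15° = 17.755 N down its slope, and the 12 kg mass has 12 × 9.8 × sin 39° = 74.008 N down its slope.
The 12 kg side's 74.008 N exceeds the other side's 17.755 N, so that mass slides down and the 7 kg mass slides up. Taking that direction as positive, Newton's second law for the whole system gives 74.008 − 17.755 = (7 + 12) a, so a = 56.253 / 19 = 2.9607 m/s².
For the 7 kg mass (up-slope positive): T − 17.755 = 7 × 2.9607, so T = 38.480 N.

38.48 N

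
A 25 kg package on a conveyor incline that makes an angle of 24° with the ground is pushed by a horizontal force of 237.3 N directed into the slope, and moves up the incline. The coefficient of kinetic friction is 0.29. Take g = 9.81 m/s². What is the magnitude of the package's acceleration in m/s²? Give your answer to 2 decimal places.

The horizontal push has components F cos 24° = 237.3 × 0.9135 = 216.774 N up the incline and F sin 24° = 237.3 × 0.4067 = 96.510 N pressing into the surface.
The normal force is therefore N = mg cos 24° + F sin 24° = 224.036 + 96.510 = 320.546 N, and kinetic friction down the slope is μN = 0.29 × 320.546 = 92.958 N.
Along the incline: F cos 24° − mg sin 24° − μN = ma, so 216.774 − 99.743 − 92.958 = 25 a, giving a = 0.9629 m/s².

0.96 m/s²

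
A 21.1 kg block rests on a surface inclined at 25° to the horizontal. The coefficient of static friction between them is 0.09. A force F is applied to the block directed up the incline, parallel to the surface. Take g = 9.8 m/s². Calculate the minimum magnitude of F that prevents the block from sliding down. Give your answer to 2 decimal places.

The normal force is N = mg cos 25° = 187.406 N. With F at its minimum the block is on the verge of sliding down, so static friction is at its maximum μ_s N = 0.09 × 187.406 = 16.867 N and acts up the slope.
Equilibrium along the incline: F + μ_s N = mg sin 25°, so F = 87.389 − 16.867 = 70.522 N.

70.52 N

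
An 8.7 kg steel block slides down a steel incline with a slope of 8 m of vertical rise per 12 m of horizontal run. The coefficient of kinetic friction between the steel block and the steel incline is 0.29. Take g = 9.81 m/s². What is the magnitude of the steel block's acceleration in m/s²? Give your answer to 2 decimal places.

Resolving the weight along the incline: the component pulling the steel block down the slope is mg sin 33.69° = 8.7 × 9.81 × 0.5547 = 47.342 N, and the normal force is N = mg cos 33.69° = 8.7 × 9.81 × 0.8321 = 71.017 N.
Kinetic friction acts up the slope with magnitude f = μN = 0.29 × 71.017 = 20.595 N.
Net force along the incline is 47.342 − 20.595 = 26.747 N, so a = 26.747 / 8.7 = 3.0744 m/s².

3.07 m/s²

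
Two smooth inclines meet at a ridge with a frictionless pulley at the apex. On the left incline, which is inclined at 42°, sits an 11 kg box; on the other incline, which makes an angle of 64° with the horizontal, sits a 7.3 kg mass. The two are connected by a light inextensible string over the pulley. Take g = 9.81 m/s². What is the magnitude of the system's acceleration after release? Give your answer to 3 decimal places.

Resolve each weight along its own incline: the 11 kg mass has component 11 × 9.81 × sin 42° = 72.206 N down its slope, and the 7.3 kg mass has 7.3 × 9.81 × sin 64° = 64.365 N down its slope.
The 11 kg side's 72.206 N exceeds the other side's 64.365 N, so that mass slides down and the 7.3 kg mass slides up. Taking that direction as positive, Newton's second law for the whole system gives 72.206 − 64.365 = (11 + 7.3) a, so a = 7.841 / 18.3 = 0.4285 m/s².

0.428 m/s²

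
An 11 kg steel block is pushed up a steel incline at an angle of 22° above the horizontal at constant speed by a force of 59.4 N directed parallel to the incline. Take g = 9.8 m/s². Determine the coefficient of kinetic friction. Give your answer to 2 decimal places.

0.19

At constant speed ΣF = 0 along the incline. The applied 59.4 N acts up the slope; the weight component mg sin 22° = 40.383 N and kinetic friction μN both act down the slope.
So 59.4 = 40.383 + μ × 99.950, giving μ = (59.4 − 40.383) / 99.950 = 0.1903.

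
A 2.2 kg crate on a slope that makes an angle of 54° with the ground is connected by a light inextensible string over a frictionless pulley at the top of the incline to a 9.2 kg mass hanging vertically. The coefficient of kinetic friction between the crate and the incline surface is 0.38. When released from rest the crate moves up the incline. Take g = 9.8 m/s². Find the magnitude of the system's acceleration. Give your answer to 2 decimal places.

5.96 m/s²

For the crate on the incline: the weight component along the slope is m₁g sin 54° = 2.2 × 9.8 × 0.8090 = 17.442 N and the normal force is N = m₁g cos 54° = 12.673 N.
Kinetic friction opposes the crate's motion up the incline: f = μN = 0.38 × 12.673 = 4.816 N acting down the slope.
Newton's second law for the crate (up-slope positive): T − 17.442 − 4.816 = 2.2 a. For the hanging mass (downward positive): 9.2 × 9.8 − T = 9.2 a.
Adding the two equations eliminates T: 67.902 = 11.4 a, so a = 5.9563 m/s².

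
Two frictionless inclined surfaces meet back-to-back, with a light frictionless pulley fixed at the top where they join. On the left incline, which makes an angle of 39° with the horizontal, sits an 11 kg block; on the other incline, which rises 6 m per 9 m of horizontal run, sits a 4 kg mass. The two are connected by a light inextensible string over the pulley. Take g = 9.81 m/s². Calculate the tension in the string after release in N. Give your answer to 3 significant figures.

34.1 N

Resolve each weight along its own incline: the 11 kg mass has component 11 × 9.81 × sin 39° = 67.910 N down its slope, and the 4 kg mass has 4 × 9.81 × sin 33.69° = 21.766 N down its slope.
The 11 kg side's 67.910 N exceeds the other side's 21.766 N, so that mass slides down and the 4 kg mass slides up. Taking that direction as positive, Newton's second law for the whole system gives 67.910 − 21.766 = (11 + 4) a, so a = 46.144 / 15 = 3.0763 m/s².
For the 4 kg mass (up-slope positive): T − 21.766 = 4 × 3.0763, so T = 34.071 N.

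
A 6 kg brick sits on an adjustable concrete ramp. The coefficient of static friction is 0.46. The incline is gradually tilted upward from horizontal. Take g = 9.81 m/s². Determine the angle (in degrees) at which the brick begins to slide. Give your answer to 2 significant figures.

At the threshold of sliding, static friction is at its maximum μ_s N and exactly balances the weight component along the incline: mg sin θ = μ_s mg cos θ.
Hence tan θ = μ_s = 0.46, so θ = arctan(0.46) = 24.7024°.

25°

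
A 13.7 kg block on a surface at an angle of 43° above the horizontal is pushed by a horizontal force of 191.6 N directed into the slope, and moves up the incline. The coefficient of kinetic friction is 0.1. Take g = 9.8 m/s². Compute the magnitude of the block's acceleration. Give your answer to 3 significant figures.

The horizontal push has components F cos 43° = 191.6 × 0.7314 = 140.136 N up the incline and F sin 43° = 191.6 × 0.6820 = 130.671 N pressing into the surface.
The normal force is therefore N = mg cos 43° + F sin 43° = 98.198 + 130.671 = 228.869 N, and kinetic friction down the slope is μN = 0.1 × 228.869 = 22.887 N.
Along the incline: F cos 43° − mg sin 43° − μN = ma, so 140.136 − 91.565 − 22.887 = 13.7 a, giving a = 1.8747 m/s².

1.87 m/s²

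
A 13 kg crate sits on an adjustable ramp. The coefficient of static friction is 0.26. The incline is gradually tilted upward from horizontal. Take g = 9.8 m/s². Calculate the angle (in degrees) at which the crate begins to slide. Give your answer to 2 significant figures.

15°

At the threshold of sliding, static friction is at its maximum μ_s N and exactly balances the weight component along the incline: mg sin θ = μ_s mg cos θ.
Hence tan θ = μ_s = 0.26, so θ = arctan(0.26) = 14.5742°.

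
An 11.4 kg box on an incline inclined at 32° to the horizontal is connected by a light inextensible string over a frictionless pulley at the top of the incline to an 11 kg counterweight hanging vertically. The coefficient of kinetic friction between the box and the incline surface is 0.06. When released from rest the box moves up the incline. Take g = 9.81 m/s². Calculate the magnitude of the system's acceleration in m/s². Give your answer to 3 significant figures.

1.92 m/s²

For the box on the incline: the weight component along the slope is m₁g sin 32° = 11.4 × 9.81 × 0.5299 = 59.261 N and the normal force is N = m₁g cos 32° = 94.841 N.
Kinetic friction opposes the box's motion up the incline: f = μN = 0.06 × 94.841 = 5.690 N acting down the slope.
Newton's second law for the box (up-slope positive): T − 59.261 − 5.690 = 11.4 a. For the hanging counterweight (downward positive): 11 × 9.81 − T = 11 a.
Adding the two equations eliminates T: 42.959 = 22.4 a, so a = 1.9178 m/s².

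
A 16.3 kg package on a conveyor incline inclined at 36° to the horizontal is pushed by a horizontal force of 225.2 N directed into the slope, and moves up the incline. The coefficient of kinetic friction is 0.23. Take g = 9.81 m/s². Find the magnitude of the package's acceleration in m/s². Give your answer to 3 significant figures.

The horizontal push has components F cos 36° = 225.2 × 0.8090 = 182.187 N up the incline and F sin 36° = 225.2 × 0.5878 = 132.373 N pressing into the surface.
The normal force is therefore N = mg cos 36° + F sin 36° = 129.362 + 132.373 = 261.735 N, and kinetic friction down the slope is μN = 0.23 × 261.735 = 60.199 N.
Along the incline: F cos 36° − mg sin 36° − μN = ma, so 182.187 − 93.991 − 60.199 = 16.3 a, giving a = 1.7176 m/s².

1.72 m/s²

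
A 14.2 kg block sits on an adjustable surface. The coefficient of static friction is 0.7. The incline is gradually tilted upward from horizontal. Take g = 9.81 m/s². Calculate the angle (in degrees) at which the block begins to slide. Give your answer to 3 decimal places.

At the threshold of sliding, static friction is at its maximum μ_s N and exactly balances the weight component along the incline: mg sin θ = μ_s mg cos θ.
Hence tan θ = μ_s = 0.7, so θ = arctan(0.7) = 34.9920°.

34.992°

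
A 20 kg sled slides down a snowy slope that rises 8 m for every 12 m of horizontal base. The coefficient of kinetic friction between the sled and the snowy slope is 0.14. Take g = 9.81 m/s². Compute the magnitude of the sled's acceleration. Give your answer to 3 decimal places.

Resolving the weight along the incline: the component pulling the sled down the slope is mg sin 33.69° = 20 × 9.81 × 0.5547 = 108.832 N, and the normal force is N = mg cos 33.69° = 20 × 9.81 × 0.8321 = 163.258 N.
Kinetic friction acts up the slope with magnitude f = μN = 0.14 × 163.258 = 22.856 N.
Net force along the incline is 108.832 − 22.856 = 85.976 N, so a = 85.976 / 20 = 4.2988 m/s².

4.299 m/s²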